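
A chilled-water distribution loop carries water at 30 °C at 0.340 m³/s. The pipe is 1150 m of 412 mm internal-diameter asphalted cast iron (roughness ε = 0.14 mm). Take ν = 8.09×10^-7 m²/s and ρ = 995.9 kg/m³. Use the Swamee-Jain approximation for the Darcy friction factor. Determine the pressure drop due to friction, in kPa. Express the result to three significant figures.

V = 4Q/(πD²) = 4·0.340/(π·0.412²) = 2.550 m/s
Re = VD/ν = 2.550·0.412/8.09×10^-7 = 1.30×10^6 → turbulent
ε/D = 0.14/412 = 3.40×10^-4
Swamee-Jain: f = 0.01595
h_f = f(L/D)V²/(2g) = 0.01595·(1150/0.412)·2.550²/(2·9.81) = 14.76 m
Δp = ρg·h_f = 995.9·9.81·14.76 = 144.2 kPa

Δp ≈ 144 kPa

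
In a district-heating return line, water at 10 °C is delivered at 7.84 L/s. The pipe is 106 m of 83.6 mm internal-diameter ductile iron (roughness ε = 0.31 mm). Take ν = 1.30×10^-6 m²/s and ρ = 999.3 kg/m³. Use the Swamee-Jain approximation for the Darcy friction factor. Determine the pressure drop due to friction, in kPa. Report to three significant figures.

Δp ≈ 37.9 kPa

V = 4Q/(πD²) = 4·0.00784/(π·0.0836²) = 1.428 m/s
Re = VD/ν = 1.428·0.0836/1.30×10^-6 = 9.18×10^4 → turbulent
ε/D = 0.31/83.6 = 0.00371
Swamee-Jain: f = 0.02929
h_f = f(L/D)V²/(2g) = 0.02929·(106/0.0836)·1.428²/(2·9.81) = 3.862 m
Δp = ρg·h_f = 999.3·9.81·3.862 = 37.86 kPa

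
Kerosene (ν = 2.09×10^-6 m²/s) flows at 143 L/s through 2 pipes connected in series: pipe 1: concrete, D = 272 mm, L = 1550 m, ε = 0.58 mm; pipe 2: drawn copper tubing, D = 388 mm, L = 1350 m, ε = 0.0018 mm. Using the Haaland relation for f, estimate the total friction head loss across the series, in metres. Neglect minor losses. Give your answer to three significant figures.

Pipe 1: V = 2.461 m/s, Re = 3.20×10^5, ε/D = 0.00213, f = 0.02435, h_1 = f(L/D)V²/2g = 42.83 m
Pipe 2: V = 1.209 m/s, Re = 2.25×10^5, ε/D = 4.64×10^-6, f = 0.01518, h_2 = f(L/D)V²/2g = 3.939 m
Series → Q common, losses add: H = Σh = 46.77 m

H ≈ 46.8 m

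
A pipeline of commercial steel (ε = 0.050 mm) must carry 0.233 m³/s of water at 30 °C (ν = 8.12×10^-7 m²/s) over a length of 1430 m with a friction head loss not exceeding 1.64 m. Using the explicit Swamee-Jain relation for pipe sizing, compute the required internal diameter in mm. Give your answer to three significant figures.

D ≈ 564 mm

Swamee-Jain (Type III): D = 0.66·[ε^1.25·(LQ²/(gh_f))^4.75 + ν·Q^9.4·(L/(gh_f))^5.2]^0.04
LQ²/(gh_f) = 4.825; L/(gh_f) = 88.88
Term 1 = ε^1.25·(…)^4.75 = 0.00742; Term 2 = ν·Q^9.4·(…)^5.2 = 0.0125
D = 0.66·(0.00742 + 0.0125)^0.04 = 0.5643 m = 564 mm
Check: V = 0.932 m/s, Re = 6.47×10^5, f = 0.01392, h_f = 1.56 m ≈ 1.64 m ✓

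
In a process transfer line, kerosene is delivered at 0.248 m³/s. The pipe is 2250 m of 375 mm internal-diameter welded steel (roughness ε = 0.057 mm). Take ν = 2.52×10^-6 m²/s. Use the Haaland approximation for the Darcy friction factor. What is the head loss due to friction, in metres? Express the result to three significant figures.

V = 4Q/(πD²) = 4·0.248/(π·0.375²) = 2.245 m/s
Re = VD/ν = 2.245·0.375/2.52×10^-6 = 3.34×10^5 → turbulent
ε/D = 0.057/375 = 1.52×10^-4
Haaland: f = 0.01547
h_f = f(L/D)V²/(2g) = 0.01547·(2250/0.375)·2.245²/(2·9.81) = 23.86 m

h_f ≈ 23.9 m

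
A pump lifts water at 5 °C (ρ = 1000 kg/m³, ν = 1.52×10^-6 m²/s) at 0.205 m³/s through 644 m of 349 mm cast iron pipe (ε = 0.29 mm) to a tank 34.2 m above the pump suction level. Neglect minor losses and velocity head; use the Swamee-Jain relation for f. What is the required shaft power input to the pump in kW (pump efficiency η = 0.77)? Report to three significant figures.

P_shaft ≈ 111 kW

V = 4Q/(πD²) = 2.143 m/s; Re = 4.92×10^5; ε/D = 8.31×10^-4; f = 0.01959
h_f = f(L/D)V²/2g = 8.462 m
Total head H = z + h_f = 34.2 + 8.462 = 42.66 m
P_hyd = ρgQH = 1000·9.81·0.205·42.66 = 85.80 kW
P_shaft = P_hyd/η = 85.80/0.77 = 111.4 kW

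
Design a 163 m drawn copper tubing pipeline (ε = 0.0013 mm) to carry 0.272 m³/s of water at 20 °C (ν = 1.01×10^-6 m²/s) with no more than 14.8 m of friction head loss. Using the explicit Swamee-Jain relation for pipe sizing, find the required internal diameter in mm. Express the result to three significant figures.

Swamee-Jain (Type III): D = 0.66·[ε^1.25·(LQ²/(gh_f))^4.75 + ν·Q^9.4·(L/(gh_f))^5.2]^0.04
LQ²/(gh_f) = 0.08306; L/(gh_f) = 1.123
Term 1 = ε^1.25·(…)^4.75 = 3.23×10^-13; Term 2 = ν·Q^9.4·(…)^5.2 = 8.92×10^-12
D = 0.66·(3.23×10^-13 + 8.92×10^-12)^0.04 = 0.2389 m = 239 mm
Check: V = 6.07 m/s, Re = 1.44×10^6, f = 0.01110, h_f = 14.2 m ≈ 14.8 m ✓

D ≈ 239 mm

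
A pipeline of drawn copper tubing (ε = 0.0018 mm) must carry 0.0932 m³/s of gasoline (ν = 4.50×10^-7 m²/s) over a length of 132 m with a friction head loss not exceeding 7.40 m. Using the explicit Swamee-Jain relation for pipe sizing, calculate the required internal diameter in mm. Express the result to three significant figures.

D ≈ 171 mm

Swamee-Jain (Type III): D = 0.66·[ε^1.25·(LQ²/(gh_f))^4.75 + ν·Q^9.4·(L/(gh_f))^5.2]^0.04
LQ²/(gh_f) = 0.01579; L/(gh_f) = 1.818
Term 1 = ε^1.25·(…)^4.75 = 1.83×10^-16; Term 2 = ν·Q^9.4·(…)^5.2 = 2.07×10^-15
D = 0.66·(1.83×10^-16 + 2.07×10^-15)^0.04 = 0.1713 m = 171 mm
Check: V = 4.05 m/s, Re = 1.54×10^6, f = 0.01114, h_f = 7.17 m ≈ 7.40 m ✓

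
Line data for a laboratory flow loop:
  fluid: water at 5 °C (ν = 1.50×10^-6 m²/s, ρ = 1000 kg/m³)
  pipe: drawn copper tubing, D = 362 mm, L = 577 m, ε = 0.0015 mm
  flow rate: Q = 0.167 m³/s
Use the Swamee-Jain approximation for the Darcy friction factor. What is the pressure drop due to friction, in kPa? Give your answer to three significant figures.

Δp ≈ 28.8 kPa

V = 4Q/(πD²) = 4·0.167/(π·0.362²) = 1.623 m/s
Re = VD/ν = 1.623·0.362/1.50×10^-6 = 3.92×10^5 → turbulent
ε/D = 0.0015/362 = 4.14×10^-6
Swamee-Jain: f = 0.01374
h_f = f(L/D)V²/(2g) = 0.01374·(577/0.362)·1.623²/(2·9.81) = 2.939 m
Δp = ρg·h_f = 1000·9.81·2.939 = 28.83 kPa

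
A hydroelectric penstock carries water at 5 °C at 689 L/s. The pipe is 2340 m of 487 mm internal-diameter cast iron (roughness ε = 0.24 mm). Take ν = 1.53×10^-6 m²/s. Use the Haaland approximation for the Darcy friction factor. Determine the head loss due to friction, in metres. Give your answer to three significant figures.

V = 4Q/(πD²) = 4·0.689/(π·0.487²) = 3.699 m/s
Re = VD/ν = 3.699·0.487/1.53×10^-6 = 1.18×10^6 → turbulent
ε/D = 0.24/487 = 4.93×10^-4
Haaland: f = 0.01706
h_f = f(L/D)V²/(2g) = 0.01706·(2340/0.487)·3.699²/(2·9.81) = 57.16 m

h_f ≈ 57.2 m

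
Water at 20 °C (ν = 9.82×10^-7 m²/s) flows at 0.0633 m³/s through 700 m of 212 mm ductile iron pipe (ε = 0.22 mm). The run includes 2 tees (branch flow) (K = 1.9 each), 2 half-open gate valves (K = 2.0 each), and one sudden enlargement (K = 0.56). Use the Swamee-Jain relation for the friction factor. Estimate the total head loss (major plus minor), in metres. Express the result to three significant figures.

H_L ≈ 12.6 m

V = 4Q/(πD²) = 1.793 m/s; V²/2g = 0.1639 m
Re = 3.87×10^5, ε/D = 0.00104 → f = 0.02069 (Swamee-Jain)
Major: h_f = f(L/D)·V²/2g = 0.02069·3302·0.1639 = 11.20 m
Minor: ΣK = 8.36; h_m = ΣK·V²/2g = 1.370 m
Total H_L = 11.20 + 1.370 = 12.57 m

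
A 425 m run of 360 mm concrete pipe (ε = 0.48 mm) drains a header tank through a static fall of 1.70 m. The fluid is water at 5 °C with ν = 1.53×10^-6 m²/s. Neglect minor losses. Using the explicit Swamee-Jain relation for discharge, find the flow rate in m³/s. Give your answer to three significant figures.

Swamee-Jain (Type II): Q = -0.965·√(gD⁵h_f/L)·ln[ε/(3.7D) + √(3.17ν²L/(gD³h_f))]
√(gD⁵h_f/L) = √(9.81·0.360⁵·1.70/425) = 0.01540
ε/(3.7D) = 3.60×10^-4; √(3.17ν²L/(gD³h_f)) = 6.37×10^-5
Q = -0.965·0.01540·ln(4.240×10^-4) = 0.1154 m³/s
Check: V = 1.13 m/s, Re = 2.67×10^5, f = 0.02213, h_f = 1.71 m ≈ 1.70 m ✓

Q ≈ 0.115 m³/s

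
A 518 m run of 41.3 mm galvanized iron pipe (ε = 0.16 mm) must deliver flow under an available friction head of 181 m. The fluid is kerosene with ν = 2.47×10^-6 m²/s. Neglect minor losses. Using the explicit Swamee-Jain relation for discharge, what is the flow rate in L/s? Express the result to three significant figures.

Q ≈ 4.10 L/s

Swamee-Jain (Type II): Q = -0.965·√(gD⁵h_f/L)·ln[ε/(3.7D) + √(3.17ν²L/(gD³h_f))]
√(gD⁵h_f/L) = √(9.81·0.0413⁵·181/518) = 6.418×10^-4
ε/(3.7D) = 0.00105; √(3.17ν²L/(gD³h_f)) = 2.83×10^-4
Q = -0.965·6.418×10^-4·ln(0.001330) = 0.004101 m³/s
Check: V = 3.06 m/s, Re = 5.12×10^4, f = 0.03055, h_f = 183 m ≈ 181 m ✓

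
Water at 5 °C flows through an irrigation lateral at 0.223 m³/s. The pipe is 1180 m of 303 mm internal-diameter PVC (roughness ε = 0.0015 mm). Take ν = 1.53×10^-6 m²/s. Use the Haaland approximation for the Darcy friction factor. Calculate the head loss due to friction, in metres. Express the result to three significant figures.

V = 4Q/(πD²) = 4·0.223/(π·0.303²) = 3.093 m/s
Re = VD/ν = 3.093·0.303/1.53×10^-6 = 6.12×10^5 → turbulent
ε/D = 0.0015/303 = 4.95×10^-6
Haaland: f = 0.01266
h_f = f(L/D)V²/(2g) = 0.01266·(1180/0.303)·3.093²/(2·9.81) = 24.04 m

h_f ≈ 24.0 m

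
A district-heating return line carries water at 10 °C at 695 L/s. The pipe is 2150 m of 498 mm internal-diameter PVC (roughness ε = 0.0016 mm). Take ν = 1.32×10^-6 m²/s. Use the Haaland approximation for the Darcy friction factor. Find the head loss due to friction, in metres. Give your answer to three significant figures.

h_f ≈ 31.1 m

V = 4Q/(πD²) = 4·0.695/(π·0.498²) = 3.568 m/s
Re = VD/ν = 3.568·0.498/1.32×10^-6 = 1.35×10^6 → turbulent
ε/D = 0.0016/498 = 3.21×10^-6
Haaland: f = 0.01109
h_f = f(L/D)V²/(2g) = 0.01109·(2150/0.498)·3.568²/(2·9.81) = 31.08 m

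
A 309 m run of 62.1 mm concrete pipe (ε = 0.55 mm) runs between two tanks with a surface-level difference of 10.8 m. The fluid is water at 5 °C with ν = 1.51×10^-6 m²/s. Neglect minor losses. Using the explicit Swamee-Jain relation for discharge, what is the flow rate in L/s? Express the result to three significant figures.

Q ≈ 3.21 L/s

Swamee-Jain (Type II): Q = -0.965·√(gD⁵h_f/L)·ln[ε/(3.7D) + √(3.17ν²L/(gD³h_f))]
√(gD⁵h_f/L) = √(9.81·0.0621⁵·10.8/309) = 5.627×10^-4
ε/(3.7D) = 0.00239; √(3.17ν²L/(gD³h_f)) = 2.97×10^-4
Q = -0.965·5.627×10^-4·ln(0.002690) = 0.003214 m³/s
Check: V = 1.06 m/s, Re = 4.36×10^4, f = 0.03825, h_f = 10.9 m ≈ 10.8 m ✓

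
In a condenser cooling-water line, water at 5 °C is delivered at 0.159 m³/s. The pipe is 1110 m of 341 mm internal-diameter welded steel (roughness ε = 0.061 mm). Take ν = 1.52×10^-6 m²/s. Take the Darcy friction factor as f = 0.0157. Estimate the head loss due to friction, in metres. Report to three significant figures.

V = 4Q/(πD²) = 4·0.159/(π·0.341²) = 1.741 m/s
h_f = f(L/D)V²/(2g) = 0.01570·(1110/0.341)·1.741²/(2·9.81) = 7.895 m

h_f ≈ 7.90 m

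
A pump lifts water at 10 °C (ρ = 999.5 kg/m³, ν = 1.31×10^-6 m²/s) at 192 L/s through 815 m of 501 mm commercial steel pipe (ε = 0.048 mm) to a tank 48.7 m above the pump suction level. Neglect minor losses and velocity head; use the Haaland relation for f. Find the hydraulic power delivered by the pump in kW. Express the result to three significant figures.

P_hyd ≈ 93.9 kW

V = 4Q/(πD²) = 0.9739 m/s; Re = 3.72×10^5; ε/D = 9.58×10^-5; f = 0.01475
h_f = f(L/D)V²/2g = 1.160 m
Total head H = z + h_f = 48.7 + 1.160 = 49.86 m
P_hyd = ρgQH = 999.5·9.81·0.192·49.86 = 93.87 kW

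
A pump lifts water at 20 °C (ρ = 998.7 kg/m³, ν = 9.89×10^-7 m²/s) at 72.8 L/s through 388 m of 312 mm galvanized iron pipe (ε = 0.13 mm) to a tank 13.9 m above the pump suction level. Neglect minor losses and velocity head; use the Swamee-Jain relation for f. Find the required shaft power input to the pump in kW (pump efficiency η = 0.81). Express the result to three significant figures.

V = 4Q/(πD²) = 0.9522 m/s; Re = 3.00×10^5; ε/D = 4.17×10^-4; f = 0.01783
h_f = f(L/D)V²/2g = 1.025 m
Total head H = z + h_f = 13.9 + 1.025 = 14.92 m
P_hyd = ρgQH = 998.7·9.81·0.0728·14.92 = 10.64 kW
P_shaft = P_hyd/η = 10.64/0.81 = 13.14 kW

P_shaft ≈ 13.1 kW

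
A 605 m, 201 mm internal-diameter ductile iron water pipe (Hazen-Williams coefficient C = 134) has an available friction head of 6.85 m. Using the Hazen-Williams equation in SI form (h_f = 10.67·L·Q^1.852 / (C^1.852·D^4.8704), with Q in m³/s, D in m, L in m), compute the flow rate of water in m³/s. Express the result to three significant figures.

Rearranging: Q = [h_f·C^1.852·D^4.8704 / (10.67·L)]^(1/1.852)
Q = [6.85·134^1.852·0.201^4.8704 / (10.67·605)]^0.540 = 0.04883 m³/s

Q ≈ 0.0488 m³/s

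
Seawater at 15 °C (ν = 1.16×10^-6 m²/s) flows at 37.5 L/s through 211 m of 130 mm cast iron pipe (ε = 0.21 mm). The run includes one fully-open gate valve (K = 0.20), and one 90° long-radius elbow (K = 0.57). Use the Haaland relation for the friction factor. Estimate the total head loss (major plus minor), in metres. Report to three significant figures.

H_L ≈ 15.4 m

V = 4Q/(πD²) = 2.825 m/s; V²/2g = 0.4068 m
Re = 3.17×10^5, ε/D = 0.00162 → f = 0.02277 (Haaland)
Major: h_f = f(L/D)·V²/2g = 0.02277·1623·0.4068 = 15.04 m
Minor: ΣK = 0.770; h_m = ΣK·V²/2g = 0.3133 m
Total H_L = 15.04 + 0.3133 = 15.35 m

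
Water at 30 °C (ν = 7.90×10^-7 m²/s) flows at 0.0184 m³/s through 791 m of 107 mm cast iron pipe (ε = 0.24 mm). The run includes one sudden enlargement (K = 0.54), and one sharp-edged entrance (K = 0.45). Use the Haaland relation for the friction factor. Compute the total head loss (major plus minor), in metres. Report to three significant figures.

V = 4Q/(πD²) = 2.046 m/s; V²/2g = 0.2134 m
Re = 2.77×10^5, ε/D = 0.00224 → f = 0.02473 (Haaland)
Major: h_f = f(L/D)·V²/2g = 0.02473·7393·0.2134 = 39.02 m
Minor: ΣK = 0.990; h_m = ΣK·V²/2g = 0.2113 m
Total H_L = 39.02 + 0.2113 = 39.23 m

H_L ≈ 39.2 m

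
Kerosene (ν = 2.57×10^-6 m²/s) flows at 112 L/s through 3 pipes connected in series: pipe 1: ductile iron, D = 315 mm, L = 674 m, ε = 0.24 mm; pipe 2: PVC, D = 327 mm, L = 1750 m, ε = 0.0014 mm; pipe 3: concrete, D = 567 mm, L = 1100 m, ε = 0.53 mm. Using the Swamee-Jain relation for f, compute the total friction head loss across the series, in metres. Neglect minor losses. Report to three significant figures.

H ≈ 12.8 m

Pipe 1: V = 1.437 m/s, Re = 1.76×10^5, ε/D = 7.62×10^-4, f = 0.02039, h_1 = f(L/D)V²/2g = 4.592 m
Pipe 2: V = 1.334 m/s, Re = 1.70×10^5, ε/D = 4.28×10^-6, f = 0.01608, h_2 = f(L/D)V²/2g = 7.800 m
Pipe 3: V = 0.4436 m/s, Re = 9.79×10^4, ε/D = 9.35×10^-4, f = 0.02216, h_3 = f(L/D)V²/2g = 0.4311 m
Series → Q common, losses add: H = Σh = 12.82 m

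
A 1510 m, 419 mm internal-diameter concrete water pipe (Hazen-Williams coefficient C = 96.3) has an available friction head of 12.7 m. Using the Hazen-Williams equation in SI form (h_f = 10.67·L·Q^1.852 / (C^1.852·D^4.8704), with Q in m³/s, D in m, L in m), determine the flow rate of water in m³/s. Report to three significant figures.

Rearranging: Q = [h_f·C^1.852·D^4.8704 / (10.67·L)]^(1/1.852)
Q = [12.7·96.3^1.852·0.419^4.8704 / (10.67·1510)]^0.540 = 0.2063 m³/s

Q ≈ 0.206 m³/s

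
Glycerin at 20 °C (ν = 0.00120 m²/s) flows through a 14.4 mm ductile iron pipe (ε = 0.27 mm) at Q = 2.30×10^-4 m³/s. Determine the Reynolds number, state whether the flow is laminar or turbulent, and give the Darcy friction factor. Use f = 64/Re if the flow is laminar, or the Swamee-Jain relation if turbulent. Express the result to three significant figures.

V = 4Q/(πD²) = 1.412 m/s
Re = VD/ν = 1.412·0.0144/0.00120 = 16.9
Re < 2300 → laminar → f = 64/Re = 3.776

Re ≈ 16.9; laminar; f = 64/Re ≈ 3.78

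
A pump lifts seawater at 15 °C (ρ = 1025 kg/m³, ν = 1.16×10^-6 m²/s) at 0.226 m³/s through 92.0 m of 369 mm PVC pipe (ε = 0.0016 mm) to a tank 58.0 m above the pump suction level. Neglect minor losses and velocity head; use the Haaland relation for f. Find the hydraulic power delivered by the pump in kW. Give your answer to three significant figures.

P_hyd ≈ 133 kW

V = 4Q/(πD²) = 2.113 m/s; Re = 6.72×10^5; ε/D = 4.34×10^-6; f = 0.01246
h_f = f(L/D)V²/2g = 0.7069 m
Total head H = z + h_f = 58.0 + 0.7069 = 58.71 m
P_hyd = ρgQH = 1025·9.81·0.226·58.71 = 133.4 kW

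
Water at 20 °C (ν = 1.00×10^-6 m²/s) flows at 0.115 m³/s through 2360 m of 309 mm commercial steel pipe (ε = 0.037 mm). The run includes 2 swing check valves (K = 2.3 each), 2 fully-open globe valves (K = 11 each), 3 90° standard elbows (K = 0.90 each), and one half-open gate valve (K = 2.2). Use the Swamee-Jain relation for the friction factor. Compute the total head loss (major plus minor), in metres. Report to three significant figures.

H_L ≈ 17.3 m

V = 4Q/(πD²) = 1.534 m/s; V²/2g = 0.1199 m
Re = 4.74×10^5, ε/D = 1.20×10^-4 → f = 0.01478 (Swamee-Jain)
Major: h_f = f(L/D)·V²/2g = 0.01478·7638·0.1199 = 13.53 m
Minor: ΣK = 31.5; h_m = ΣK·V²/2g = 3.776 m
Total H_L = 13.53 + 3.776 = 17.31 m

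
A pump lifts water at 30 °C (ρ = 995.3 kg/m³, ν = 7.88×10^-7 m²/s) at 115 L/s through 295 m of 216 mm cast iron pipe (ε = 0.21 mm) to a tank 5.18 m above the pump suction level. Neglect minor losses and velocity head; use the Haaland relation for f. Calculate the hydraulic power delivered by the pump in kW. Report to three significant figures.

V = 4Q/(πD²) = 3.138 m/s; Re = 8.60×10^5; ε/D = 9.72×10^-4; f = 0.01986
h_f = f(L/D)V²/2g = 13.61 m
Total head H = z + h_f = 5.18 + 13.61 = 18.79 m
P_hyd = ρgQH = 995.3·9.81·0.115·18.79 = 21.10 kW

P_hyd ≈ 21.1 kW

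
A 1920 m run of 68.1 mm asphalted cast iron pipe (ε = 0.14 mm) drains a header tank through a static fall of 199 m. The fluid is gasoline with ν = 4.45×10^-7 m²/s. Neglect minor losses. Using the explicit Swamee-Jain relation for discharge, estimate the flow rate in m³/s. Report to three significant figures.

Swamee-Jain (Type II): Q = -0.965·√(gD⁵h_f/L)·ln[ε/(3.7D) + √(3.17ν²L/(gD³h_f))]
√(gD⁵h_f/L) = √(9.81·0.0681⁵·199/1920) = 0.001220
ε/(3.7D) = 5.56×10^-4; √(3.17ν²L/(gD³h_f)) = 4.42×10^-5
Q = -0.965·0.001220·ln(5.998×10^-4) = 0.008737 m³/s
Check: V = 2.40 m/s, Re = 3.67×10^5, f = 0.02421, h_f = 200 m ≈ 199 m ✓

Q ≈ 0.00874 m³/s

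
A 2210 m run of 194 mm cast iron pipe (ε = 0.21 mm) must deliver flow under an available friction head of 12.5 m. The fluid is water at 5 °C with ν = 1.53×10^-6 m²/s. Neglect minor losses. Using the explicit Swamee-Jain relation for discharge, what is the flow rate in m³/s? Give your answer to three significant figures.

Swamee-Jain (Type II): Q = -0.965·√(gD⁵h_f/L)·ln[ε/(3.7D) + √(3.17ν²L/(gD³h_f))]
√(gD⁵h_f/L) = √(9.81·0.194⁵·12.5/2210) = 0.003905
ε/(3.7D) = 2.93×10^-4; √(3.17ν²L/(gD³h_f)) = 1.35×10^-4
Q = -0.965·0.003905·ln(4.279×10^-4) = 0.02923 m³/s
Check: V = 0.989 m/s, Re = 1.25×10^5, f = 0.02220, h_f = 12.6 m ≈ 12.5 m ✓

Q ≈ 0.0292 m³/s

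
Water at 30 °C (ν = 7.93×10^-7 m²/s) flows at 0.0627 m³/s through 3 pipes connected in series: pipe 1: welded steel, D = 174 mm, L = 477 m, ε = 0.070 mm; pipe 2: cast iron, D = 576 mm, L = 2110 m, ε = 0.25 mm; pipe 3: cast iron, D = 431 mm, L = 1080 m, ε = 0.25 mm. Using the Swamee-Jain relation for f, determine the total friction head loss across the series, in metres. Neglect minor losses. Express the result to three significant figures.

Pipe 1: V = 2.637 m/s, Re = 5.79×10^5, ε/D = 4.02×10^-4, f = 0.01700, h_1 = f(L/D)V²/2g = 16.51 m
Pipe 2: V = 0.2406 m/s, Re = 1.75×10^5, ε/D = 4.34×10^-4, f = 0.01883, h_2 = f(L/D)V²/2g = 0.2036 m
Pipe 3: V = 0.4298 m/s, Re = 2.34×10^5, ε/D = 5.80×10^-4, f = 0.01911, h_3 = f(L/D)V²/2g = 0.4507 m
Series → Q common, losses add: H = Σh = 17.17 m

H ≈ 17.2 m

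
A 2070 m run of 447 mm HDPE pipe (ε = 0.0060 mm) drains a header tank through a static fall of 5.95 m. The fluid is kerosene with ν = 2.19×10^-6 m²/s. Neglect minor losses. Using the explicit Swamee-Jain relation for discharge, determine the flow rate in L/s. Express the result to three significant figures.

Q ≈ 204 L/s

Swamee-Jain (Type II): Q = -0.965·√(gD⁵h_f/L)·ln[ε/(3.7D) + √(3.17ν²L/(gD³h_f))]
√(gD⁵h_f/L) = √(9.81·0.447⁵·5.95/2070) = 0.02243
ε/(3.7D) = 3.63×10^-6; √(3.17ν²L/(gD³h_f)) = 7.77×10^-5
Q = -0.965·0.02243·ln(8.132×10^-5) = 0.2039 m³/s
Check: V = 1.30 m/s, Re = 2.65×10^5, f = 0.01486, h_f = 5.92 m ≈ 5.95 m ✓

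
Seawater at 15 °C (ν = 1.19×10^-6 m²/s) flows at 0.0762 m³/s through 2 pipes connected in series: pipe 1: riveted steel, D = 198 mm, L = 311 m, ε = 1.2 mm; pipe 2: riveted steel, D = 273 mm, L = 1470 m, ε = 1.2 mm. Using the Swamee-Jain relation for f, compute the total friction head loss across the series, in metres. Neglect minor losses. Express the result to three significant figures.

Pipe 1: V = 2.475 m/s, Re = 4.12×10^5, ε/D = 0.00606, f = 0.03253, h_1 = f(L/D)V²/2g = 15.95 m
Pipe 2: V = 1.302 m/s, Re = 2.99×10^5, ε/D = 0.00440, f = 0.02970, h_2 = f(L/D)V²/2g = 13.82 m
Series → Q common, losses add: H = Σh = 29.76 m

H ≈ 29.8 m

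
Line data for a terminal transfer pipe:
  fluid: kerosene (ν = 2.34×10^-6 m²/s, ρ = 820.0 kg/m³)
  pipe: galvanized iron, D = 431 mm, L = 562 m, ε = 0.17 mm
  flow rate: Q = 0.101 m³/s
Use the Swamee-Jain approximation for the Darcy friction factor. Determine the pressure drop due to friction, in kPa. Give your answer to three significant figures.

Δp ≈ 4.95 kPa

V = 4Q/(πD²) = 4·0.101/(π·0.431²) = 0.6923 m/s
Re = VD/ν = 0.6923·0.431/2.34×10^-6 = 1.28×10^5 → turbulent
ε/D = 0.17/431 = 3.94×10^-4
Swamee-Jain: f = 0.01931
h_f = f(L/D)V²/(2g) = 0.01931·(562/0.431)·0.6923²/(2·9.81) = 0.6151 m
Δp = ρg·h_f = 820.0·9.81·0.6151 = 4.948 kPa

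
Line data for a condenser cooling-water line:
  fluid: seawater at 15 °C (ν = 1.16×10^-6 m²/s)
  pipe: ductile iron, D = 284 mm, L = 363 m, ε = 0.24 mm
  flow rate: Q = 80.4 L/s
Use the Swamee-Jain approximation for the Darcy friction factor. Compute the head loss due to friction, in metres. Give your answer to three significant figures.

h_f ≈ 2.10 m

V = 4Q/(πD²) = 4·0.0804/(π·0.284²) = 1.269 m/s
Re = VD/ν = 1.269·0.284/1.16×10^-6 = 3.11×10^5 → turbulent
ε/D = 0.24/284 = 8.45×10^-4
Swamee-Jain: f = 0.02004
h_f = f(L/D)V²/(2g) = 0.02004·(363/0.284)·1.269²/(2·9.81) = 2.103 m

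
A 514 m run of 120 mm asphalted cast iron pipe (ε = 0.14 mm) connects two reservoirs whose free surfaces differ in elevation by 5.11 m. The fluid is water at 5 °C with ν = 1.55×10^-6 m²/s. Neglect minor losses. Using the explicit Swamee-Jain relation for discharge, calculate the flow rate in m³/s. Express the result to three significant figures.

Swamee-Jain (Type II): Q = -0.965·√(gD⁵h_f/L)·ln[ε/(3.7D) + √(3.17ν²L/(gD³h_f))]
√(gD⁵h_f/L) = √(9.81·0.120⁵·5.11/514) = 0.001558
ε/(3.7D) = 3.15×10^-4; √(3.17ν²L/(gD³h_f)) = 2.13×10^-4
Q = -0.965·0.001558·ln(5.279×10^-4) = 0.01134 m³/s
Check: V = 1.00 m/s, Re = 7.77×10^4, f = 0.02345, h_f = 5.15 m ≈ 5.11 m ✓

Q ≈ 0.0113 m³/s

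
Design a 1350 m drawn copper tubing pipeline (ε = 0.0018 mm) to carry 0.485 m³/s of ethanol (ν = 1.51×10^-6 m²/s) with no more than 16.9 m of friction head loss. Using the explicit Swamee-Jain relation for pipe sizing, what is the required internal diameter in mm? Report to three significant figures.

D ≈ 455 mm

Swamee-Jain (Type III): D = 0.66·[ε^1.25·(LQ²/(gh_f))^4.75 + ν·Q^9.4·(L/(gh_f))^5.2]^0.04
LQ²/(gh_f) = 1.915; L/(gh_f) = 8.143
Term 1 = ε^1.25·(…)^4.75 = 1.44×10^-6; Term 2 = ν·Q^9.4·(…)^5.2 = 9.14×10^-5
D = 0.66·(1.44×10^-6 + 9.14×10^-5)^0.04 = 0.4553 m = 455 mm
Check: V = 2.98 m/s, Re = 8.98×10^5, f = 0.01191, h_f = 16.0 m ≈ 16.9 m ✓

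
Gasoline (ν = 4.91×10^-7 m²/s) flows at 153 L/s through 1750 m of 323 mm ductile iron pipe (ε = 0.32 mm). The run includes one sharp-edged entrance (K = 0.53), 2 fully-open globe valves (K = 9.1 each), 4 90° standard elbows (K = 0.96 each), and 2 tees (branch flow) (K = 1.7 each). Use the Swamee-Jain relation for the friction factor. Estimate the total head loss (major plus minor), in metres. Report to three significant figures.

V = 4Q/(πD²) = 1.867 m/s; V²/2g = 0.1777 m
Re = 1.23×10^6, ε/D = 9.91×10^-4 → f = 0.01992 (Swamee-Jain)
Major: h_f = f(L/D)·V²/2g = 0.01992·5418·0.1777 = 19.18 m
Minor: ΣK = 26.0; h_m = ΣK·V²/2g = 4.615 m
Total H_L = 19.18 + 4.615 = 23.80 m

H_L ≈ 23.8 m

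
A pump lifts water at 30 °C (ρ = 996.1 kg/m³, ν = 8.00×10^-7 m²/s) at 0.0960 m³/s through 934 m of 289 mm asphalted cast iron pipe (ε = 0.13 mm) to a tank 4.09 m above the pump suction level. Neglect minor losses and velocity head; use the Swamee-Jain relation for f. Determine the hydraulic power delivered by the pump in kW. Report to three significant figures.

P_hyd ≈ 9.60 kW

V = 4Q/(πD²) = 1.463 m/s; Re = 5.29×10^5; ε/D = 4.50×10^-4; f = 0.01740
h_f = f(L/D)V²/2g = 6.140 m
Total head H = z + h_f = 4.09 + 6.140 = 10.23 m
P_hyd = ρgQH = 996.1·9.81·0.0960·10.23 = 9.596 kW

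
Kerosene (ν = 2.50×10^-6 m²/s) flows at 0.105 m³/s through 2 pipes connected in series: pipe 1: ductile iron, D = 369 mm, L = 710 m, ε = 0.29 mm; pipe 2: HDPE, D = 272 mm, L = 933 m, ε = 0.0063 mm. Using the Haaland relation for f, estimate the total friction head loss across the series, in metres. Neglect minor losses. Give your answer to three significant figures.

Pipe 1: V = 0.9819 m/s, Re = 1.45×10^5, ε/D = 7.86×10^-4, f = 0.02049, h_1 = f(L/D)V²/2g = 1.937 m
Pipe 2: V = 1.807 m/s, Re = 1.97×10^5, ε/D = 2.32×10^-5, f = 0.01570, h_2 = f(L/D)V²/2g = 8.960 m
Series → Q common, losses add: H = Σh = 10.90 m

H ≈ 10.9 m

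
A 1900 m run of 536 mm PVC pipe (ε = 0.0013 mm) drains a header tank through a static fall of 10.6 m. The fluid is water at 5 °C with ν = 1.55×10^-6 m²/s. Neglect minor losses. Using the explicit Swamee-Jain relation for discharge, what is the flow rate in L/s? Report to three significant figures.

Swamee-Jain (Type II): Q = -0.965·√(gD⁵h_f/L)·ln[ε/(3.7D) + √(3.17ν²L/(gD³h_f))]
√(gD⁵h_f/L) = √(9.81·0.536⁵·10.6/1900) = 0.04921
ε/(3.7D) = 6.56×10^-7; √(3.17ν²L/(gD³h_f)) = 3.01×10^-5
Q = -0.965·0.04921·ln(3.072×10^-5) = 0.4934 m³/s
Check: V = 2.19 m/s, Re = 7.56×10^5, f = 0.01222, h_f = 10.6 m ≈ 10.6 m ✓

Q ≈ 493 L/s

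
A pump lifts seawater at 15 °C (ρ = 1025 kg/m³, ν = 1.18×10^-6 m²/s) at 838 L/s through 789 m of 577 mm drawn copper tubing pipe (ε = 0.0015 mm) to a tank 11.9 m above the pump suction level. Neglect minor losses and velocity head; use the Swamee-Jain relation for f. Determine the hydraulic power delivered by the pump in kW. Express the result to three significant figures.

V = 4Q/(πD²) = 3.205 m/s; Re = 1.57×10^6; ε/D = 2.60×10^-6; f = 0.01086
h_f = f(L/D)V²/2g = 7.777 m
Total head H = z + h_f = 11.9 + 7.777 = 19.68 m
P_hyd = ρgQH = 1025·9.81·0.838·19.68 = 165.8 kW

P_hyd ≈ 166 kW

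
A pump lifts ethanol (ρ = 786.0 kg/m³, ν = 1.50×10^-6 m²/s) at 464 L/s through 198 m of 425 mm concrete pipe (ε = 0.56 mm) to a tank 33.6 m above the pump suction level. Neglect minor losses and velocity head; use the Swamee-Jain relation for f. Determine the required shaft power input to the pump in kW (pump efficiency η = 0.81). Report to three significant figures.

V = 4Q/(πD²) = 3.271 m/s; Re = 9.27×10^5; ε/D = 0.00132; f = 0.02138
h_f = f(L/D)V²/2g = 5.431 m
Total head H = z + h_f = 33.6 + 5.431 = 39.03 m
P_hyd = ρgQH = 786.0·9.81·0.464·39.03 = 139.6 kW
P_shaft = P_hyd/η = 139.6/0.81 = 172.4 kW

P_shaft ≈ 172 kW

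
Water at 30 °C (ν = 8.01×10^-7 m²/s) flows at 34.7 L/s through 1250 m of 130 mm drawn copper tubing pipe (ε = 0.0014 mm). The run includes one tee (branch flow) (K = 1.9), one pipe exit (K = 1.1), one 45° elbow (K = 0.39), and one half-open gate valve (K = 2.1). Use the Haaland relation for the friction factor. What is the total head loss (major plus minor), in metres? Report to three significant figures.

V = 4Q/(πD²) = 2.614 m/s; V²/2g = 0.3483 m
Re = 4.24×10^5, ε/D = 1.08×10^-5 → f = 0.01356 (Haaland)
Major: h_f = f(L/D)·V²/2g = 0.01356·9615·0.3483 = 45.43 m
Minor: ΣK = 5.49; h_m = ΣK·V²/2g = 1.912 m
Total H_L = 45.43 + 1.912 = 47.35 m

H_L ≈ 47.3 m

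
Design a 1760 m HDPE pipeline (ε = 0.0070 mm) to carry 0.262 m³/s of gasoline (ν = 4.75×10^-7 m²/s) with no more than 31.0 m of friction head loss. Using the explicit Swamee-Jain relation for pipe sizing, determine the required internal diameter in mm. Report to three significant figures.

Swamee-Jain (Type III): D = 0.66·[ε^1.25·(LQ²/(gh_f))^4.75 + ν·Q^9.4·(L/(gh_f))^5.2]^0.04
LQ²/(gh_f) = 0.3973; L/(gh_f) = 5.787
Term 1 = ε^1.25·(…)^4.75 = 4.49×10^-9; Term 2 = ν·Q^9.4·(…)^5.2 = 1.49×10^-8
D = 0.66·(4.49×10^-9 + 1.49×10^-8)^0.04 = 0.3244 m = 324 mm
Check: V = 3.17 m/s, Re = 2.17×10^6, f = 0.01102, h_f = 30.6 m ≈ 31.0 m ✓

D ≈ 324 mm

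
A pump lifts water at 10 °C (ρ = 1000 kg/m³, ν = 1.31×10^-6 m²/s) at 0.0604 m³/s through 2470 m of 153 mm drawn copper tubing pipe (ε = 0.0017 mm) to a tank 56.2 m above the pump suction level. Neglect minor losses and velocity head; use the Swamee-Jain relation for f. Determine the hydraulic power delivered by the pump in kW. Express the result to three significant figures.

P_hyd ≈ 106 kW

V = 4Q/(πD²) = 3.285 m/s; Re = 3.84×10^5; ε/D = 1.11×10^-5; f = 0.01389
h_f = f(L/D)V²/2g = 123.3 m
Total head H = z + h_f = 56.2 + 123.3 = 179.5 m
P_hyd = ρgQH = 1000·9.81·0.0604·179.5 = 106.4 kW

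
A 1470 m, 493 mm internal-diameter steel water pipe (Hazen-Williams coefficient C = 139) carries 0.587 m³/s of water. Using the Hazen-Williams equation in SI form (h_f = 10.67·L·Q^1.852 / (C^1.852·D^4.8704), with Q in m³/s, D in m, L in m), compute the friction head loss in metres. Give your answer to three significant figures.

h_f ≈ 19.7 m

h_f = 10.67·1470·0.587^1.852 / (139^1.852·0.493^4.8704) = 19.68 m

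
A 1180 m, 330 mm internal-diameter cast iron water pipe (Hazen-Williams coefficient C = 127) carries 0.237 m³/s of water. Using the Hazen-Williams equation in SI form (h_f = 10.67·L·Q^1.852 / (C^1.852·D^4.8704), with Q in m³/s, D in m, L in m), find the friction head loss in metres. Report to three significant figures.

h_f = 10.67·1180·0.237^1.852 / (127^1.852·0.330^4.8704) = 24.60 m

h_f ≈ 24.6 m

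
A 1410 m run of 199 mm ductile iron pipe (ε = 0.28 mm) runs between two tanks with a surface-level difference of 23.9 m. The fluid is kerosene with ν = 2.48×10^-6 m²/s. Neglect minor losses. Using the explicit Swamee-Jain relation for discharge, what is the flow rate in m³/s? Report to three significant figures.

Q ≈ 0.0528 m³/s

Swamee-Jain (Type II): Q = -0.965·√(gD⁵h_f/L)·ln[ε/(3.7D) + √(3.17ν²L/(gD³h_f))]
√(gD⁵h_f/L) = √(9.81·0.199⁵·23.9/1410) = 0.007204
ε/(3.7D) = 3.80×10^-4; √(3.17ν²L/(gD³h_f)) = 1.22×10^-4
Q = -0.965·0.007204·ln(5.023×10^-4) = 0.05281 m³/s
Check: V = 1.70 m/s, Re = 1.36×10^5, f = 0.02315, h_f = 24.1 m ≈ 23.9 m ✓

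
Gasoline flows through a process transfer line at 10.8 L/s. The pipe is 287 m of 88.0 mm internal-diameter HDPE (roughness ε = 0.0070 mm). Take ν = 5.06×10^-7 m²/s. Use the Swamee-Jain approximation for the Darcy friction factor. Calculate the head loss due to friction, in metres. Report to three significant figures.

h_f ≈ 7.95 m

V = 4Q/(πD²) = 4·0.0108/(π·0.0880²) = 1.776 m/s
Re = VD/ν = 1.776·0.0880/5.06×10^-7 = 3.09×10^5 → turbulent
ε/D = 0.0070/88.0 = 7.95×10^-5
Swamee-Jain: f = 0.01517
h_f = f(L/D)V²/(2g) = 0.01517·(287/0.0880)·1.776²/(2·9.81) = 7.953 m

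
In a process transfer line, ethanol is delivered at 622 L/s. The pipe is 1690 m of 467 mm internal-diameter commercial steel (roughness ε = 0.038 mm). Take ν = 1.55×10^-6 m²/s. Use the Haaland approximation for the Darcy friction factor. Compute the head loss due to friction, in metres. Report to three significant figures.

V = 4Q/(πD²) = 4·0.622/(π·0.467²) = 3.631 m/s
Re = VD/ν = 3.631·0.467/1.55×10^-6 = 1.09×10^6 → turbulent
ε/D = 0.038/467 = 8.14×10^-5
Haaland: f = 0.01294
h_f = f(L/D)V²/(2g) = 0.01294·(1690/0.467)·3.631²/(2·9.81) = 31.47 m

h_f ≈ 31.5 m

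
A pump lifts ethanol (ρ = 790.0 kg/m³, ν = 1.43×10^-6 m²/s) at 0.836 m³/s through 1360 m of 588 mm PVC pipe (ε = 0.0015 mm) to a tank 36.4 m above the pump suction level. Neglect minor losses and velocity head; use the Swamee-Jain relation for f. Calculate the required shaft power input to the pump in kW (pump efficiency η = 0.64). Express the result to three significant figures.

V = 4Q/(πD²) = 3.079 m/s; Re = 1.27×10^6; ε/D = 2.55×10^-6; f = 0.01123
h_f = f(L/D)V²/2g = 12.55 m
Total head H = z + h_f = 36.4 + 12.55 = 48.95 m
P_hyd = ρgQH = 790.0·9.81·0.836·48.95 = 317.2 kW
P_shaft = P_hyd/η = 317.2/0.64 = 495.6 kW

P_shaft ≈ 496 kW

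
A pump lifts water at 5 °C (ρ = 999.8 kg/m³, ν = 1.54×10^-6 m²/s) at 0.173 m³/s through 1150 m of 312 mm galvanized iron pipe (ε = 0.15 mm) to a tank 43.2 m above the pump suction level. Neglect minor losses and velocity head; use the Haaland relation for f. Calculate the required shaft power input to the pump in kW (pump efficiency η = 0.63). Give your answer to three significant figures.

P_shaft ≈ 162 kW

V = 4Q/(πD²) = 2.263 m/s; Re = 4.58×10^5; ε/D = 4.81×10^-4; f = 0.01753
h_f = f(L/D)V²/2g = 16.86 m
Total head H = z + h_f = 43.2 + 16.86 = 60.06 m
P_hyd = ρgQH = 999.8·9.81·0.173·60.06 = 101.9 kW
P_shaft = P_hyd/η = 101.9/0.63 = 161.8 kW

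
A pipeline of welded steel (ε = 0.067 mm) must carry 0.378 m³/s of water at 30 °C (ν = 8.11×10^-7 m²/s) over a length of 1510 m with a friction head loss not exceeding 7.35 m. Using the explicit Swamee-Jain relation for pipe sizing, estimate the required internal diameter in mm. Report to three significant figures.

Swamee-Jain (Type III): D = 0.66·[ε^1.25·(LQ²/(gh_f))^4.75 + ν·Q^9.4·(L/(gh_f))^5.2]^0.04
LQ²/(gh_f) = 2.992; L/(gh_f) = 20.94
Term 1 = ε^1.25·(…)^4.75 = 0.00111; Term 2 = ν·Q^9.4·(…)^5.2 = 6.41×10^-4
D = 0.66·(0.00111 + 6.41×10^-4)^0.04 = 0.5120 m = 512 mm
Check: V = 1.84 m/s, Re = 1.16×10^6, f = 0.01380, h_f = 6.99 m ≈ 7.35 m ✓

D ≈ 512 mm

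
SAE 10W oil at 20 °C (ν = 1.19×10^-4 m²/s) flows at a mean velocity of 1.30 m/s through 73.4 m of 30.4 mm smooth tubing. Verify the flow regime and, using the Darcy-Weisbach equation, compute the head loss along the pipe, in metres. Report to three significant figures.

Re = VD/ν = 1.30·0.03040/1.19×10^-4 = 332 → laminar (Re < 2300)
f = 64/Re = 0.1927
h_f = f(L/D)V²/(2g) = 0.1927·(73.4/0.03040)·1.30²/(2·9.81) = 40.08 m

h_f ≈ 40.1 m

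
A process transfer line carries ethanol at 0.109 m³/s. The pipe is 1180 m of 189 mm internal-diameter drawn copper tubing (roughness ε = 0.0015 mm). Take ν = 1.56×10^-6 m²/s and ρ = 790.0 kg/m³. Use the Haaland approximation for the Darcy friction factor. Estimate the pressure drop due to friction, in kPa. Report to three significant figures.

Δp ≈ 495 kPa

V = 4Q/(πD²) = 4·0.109/(π·0.189²) = 3.885 m/s
Re = VD/ν = 3.885·0.189/1.56×10^-6 = 4.71×10^5 → turbulent
ε/D = 0.0015/189 = 7.94×10^-6
Haaland: f = 0.01329
h_f = f(L/D)V²/(2g) = 0.01329·(1180/0.189)·3.885²/(2·9.81) = 63.84 m
Δp = ρg·h_f = 790.0·9.81·63.84 = 494.7 kPa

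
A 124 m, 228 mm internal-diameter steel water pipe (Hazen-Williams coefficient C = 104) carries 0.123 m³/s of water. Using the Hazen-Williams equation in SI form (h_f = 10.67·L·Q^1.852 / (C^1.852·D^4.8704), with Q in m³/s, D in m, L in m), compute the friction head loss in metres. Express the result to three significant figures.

h_f ≈ 6.72 m

h_f = 10.67·124·0.123^1.852 / (104^1.852·0.228^4.8704) = 6.724 m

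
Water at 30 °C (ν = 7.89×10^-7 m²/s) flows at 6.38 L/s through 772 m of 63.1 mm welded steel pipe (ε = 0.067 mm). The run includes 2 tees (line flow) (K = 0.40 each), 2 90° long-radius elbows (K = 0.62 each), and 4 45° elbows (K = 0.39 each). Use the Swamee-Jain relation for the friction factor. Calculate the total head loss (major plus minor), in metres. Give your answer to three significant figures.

V = 4Q/(πD²) = 2.040 m/s; V²/2g = 0.2122 m
Re = 1.63×10^5, ε/D = 0.00106 → f = 0.02171 (Swamee-Jain)
Major: h_f = f(L/D)·V²/2g = 0.02171·12235·0.2122 = 56.34 m
Minor: ΣK = 3.60; h_m = ΣK·V²/2g = 0.7637 m
Total H_L = 56.34 + 0.7637 = 57.10 m

H_L ≈ 57.1 m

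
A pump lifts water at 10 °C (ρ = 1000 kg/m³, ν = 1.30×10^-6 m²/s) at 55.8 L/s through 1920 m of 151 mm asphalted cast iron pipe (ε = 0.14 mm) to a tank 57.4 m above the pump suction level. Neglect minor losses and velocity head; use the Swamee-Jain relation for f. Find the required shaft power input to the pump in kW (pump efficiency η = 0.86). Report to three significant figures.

V = 4Q/(πD²) = 3.116 m/s; Re = 3.62×10^5; ε/D = 9.27×10^-4; f = 0.02027
h_f = f(L/D)V²/2g = 127.5 m
Total head H = z + h_f = 57.4 + 127.5 = 184.9 m
P_hyd = ρgQH = 1000·9.81·0.0558·184.9 = 101.2 kW
P_shaft = P_hyd/η = 101.2/0.86 = 117.7 kW

P_shaft ≈ 118 kW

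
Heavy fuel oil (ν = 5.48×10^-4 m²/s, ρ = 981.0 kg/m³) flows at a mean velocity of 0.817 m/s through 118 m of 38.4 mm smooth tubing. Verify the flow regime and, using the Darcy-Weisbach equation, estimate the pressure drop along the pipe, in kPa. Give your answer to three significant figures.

Re = VD/ν = 0.817·0.03840/5.48×10^-4 = 57.2 → laminar (Re < 2300)
f = 64/Re = 1.118
h_f = f(L/D)V²/(2g) = 1.118·(118/0.03840)·0.817²/(2·9.81) = 116.9 m
Δp = ρg·h_f = 981.0·9.81·116.9 = 1125 kPa

Δp ≈ 1120 kPa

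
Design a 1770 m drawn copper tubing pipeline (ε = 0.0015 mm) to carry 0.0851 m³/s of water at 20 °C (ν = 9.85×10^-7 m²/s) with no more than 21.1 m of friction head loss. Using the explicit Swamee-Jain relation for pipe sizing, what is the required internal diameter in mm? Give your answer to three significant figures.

D ≈ 235 mm

Swamee-Jain (Type III): D = 0.66·[ε^1.25·(LQ²/(gh_f))^4.75 + ν·Q^9.4·(L/(gh_f))^5.2]^0.04
LQ²/(gh_f) = 0.06193; L/(gh_f) = 8.551
Term 1 = ε^1.25·(…)^4.75 = 9.58×10^-14; Term 2 = ν·Q^9.4·(…)^5.2 = 6.04×10^-12
D = 0.66·(9.58×10^-14 + 6.04×10^-12)^0.04 = 0.2350 m = 235 mm
Check: V = 1.96 m/s, Re = 4.68×10^5, f = 0.01335, h_f = 19.7 m ≈ 21.1 m ✓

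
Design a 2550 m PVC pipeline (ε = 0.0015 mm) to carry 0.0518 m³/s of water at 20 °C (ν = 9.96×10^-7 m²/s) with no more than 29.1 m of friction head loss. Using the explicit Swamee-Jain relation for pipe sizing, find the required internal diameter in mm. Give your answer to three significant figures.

D ≈ 197 mm

Swamee-Jain (Type III): D = 0.66·[ε^1.25·(LQ²/(gh_f))^4.75 + ν·Q^9.4·(L/(gh_f))^5.2]^0.04
LQ²/(gh_f) = 0.02397; L/(gh_f) = 8.933
Term 1 = ε^1.25·(…)^4.75 = 1.06×10^-15; Term 2 = ν·Q^9.4·(…)^5.2 = 7.21×10^-14
D = 0.66·(1.06×10^-15 + 7.21×10^-14)^0.04 = 0.1968 m = 197 mm
Check: V = 1.70 m/s, Re = 3.36×10^5, f = 0.01417, h_f = 27.1 m ≈ 29.1 m ✓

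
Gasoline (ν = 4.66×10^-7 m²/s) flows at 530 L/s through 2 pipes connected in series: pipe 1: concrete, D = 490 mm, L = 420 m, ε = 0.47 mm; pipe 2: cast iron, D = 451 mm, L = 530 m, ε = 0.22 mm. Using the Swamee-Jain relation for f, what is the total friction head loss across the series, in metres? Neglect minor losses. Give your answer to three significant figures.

Pipe 1: V = 2.811 m/s, Re = 2.96×10^6, ε/D = 9.59×10^-4, f = 0.01959, h_1 = f(L/D)V²/2g = 6.761 m
Pipe 2: V = 3.318 m/s, Re = 3.21×10^6, ε/D = 4.88×10^-4, f = 0.01683, h_2 = f(L/D)V²/2g = 11.09 m
Series → Q common, losses add: H = Σh = 17.86 m

H ≈ 17.9 m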